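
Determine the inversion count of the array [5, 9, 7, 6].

Finding inversions in [5, 9, 7, 6]:

(1, 2): arr[1]=9 > arr[2]=7
(1, 3): arr[1]=9 > arr[3]=6
(2, 3): arr[2]=7 > arr[3]=6

Total inversions: 3

The array has 3 inversion(s): (1,2), (1,3), (2,3). Each pair (i,j) satisfies i < j and arr[i] > arr[j].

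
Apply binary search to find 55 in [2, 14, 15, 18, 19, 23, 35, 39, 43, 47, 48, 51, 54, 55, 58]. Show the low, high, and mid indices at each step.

Binary search for 55 in [2, 14, 15, 18, 19, 23, 35, 39, 43, 47, 48, 51, 54, 55, 58]:

lo=0, hi=14, mid=7, arr[mid]=39 -> 39 < 55, search right half
lo=8, hi=14, mid=11, arr[mid]=51 -> 51 < 55, search right half
lo=12, hi=14, mid=13, arr[mid]=55 -> Found target at index 13!

Binary search finds 55 at index 13 after 3 comparisons. The search repeatedly halves the search space by comparing with the middle element.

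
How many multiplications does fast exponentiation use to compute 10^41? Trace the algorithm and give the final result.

Computing 10^41 by squaring (build up from 10^1; each line after the first costs one multiplication):

10^1 = 10
10^2 = (10^1)^2 = 10^2 = 100
10^4 = (10^2)^2 = 100^2 = 10000
10^5 = 10 * 10^4 = 10 * 10000 = 100000
10^10 = (10^5)^2 = 100000^2 = 10000000000
10^20 = (10^10)^2 = 10000000000^2 = 100000000000000000000
10^40 = (10^20)^2 = 100000000000000000000^2 = 10000000000000000000000000000000000000000
10^41 = 10 * 10^40 = 10 * 10000000000000000000000000000000000000000 = 100000000000000000000000000000000000000000

Result: 100000000000000000000000000000000000000000
Multiplications needed: 7 (7 lines after 10^1)

10^41 = 100000000000000000000000000000000000000000. Using exponentiation by squaring, this requires 7 multiplications. The key idea: if the exponent is even, square the half-power; if odd, multiply by the base once.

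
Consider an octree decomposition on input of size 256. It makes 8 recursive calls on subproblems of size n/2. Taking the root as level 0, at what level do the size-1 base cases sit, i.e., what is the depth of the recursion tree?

For divide and conquer with division factor 2:

Problem sizes at each level:
Level 0: 256
Level 1: 128
Level 2: 64
Level 3: 32
Level 4: 16
Level 5: 8
Level 6: 4
Level 7: 2
Level 8: 1

The root is level 0 and the size-1 base case is level 8 (the tree spans levels 0 through 8, i.e. 9 levels counting the root), so the depth is the number of divisions: log_2(256) = 8

The recursion tree depth is log_2(256) = 8. At each level, the problem size is divided by 2, so it takes 8 divisions to reduce to a base case of size 1. The algorithm makes 8 recursive calls at each level.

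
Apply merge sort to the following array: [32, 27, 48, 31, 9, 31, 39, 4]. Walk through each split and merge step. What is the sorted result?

Merge sort trace:

Split: [32, 27, 48, 31, 9, 31, 39, 4] -> [32, 27, 48, 31] and [9, 31, 39, 4]
  Split: [32, 27, 48, 31] -> [32, 27] and [48, 31]
    Split: [32, 27] -> [32] and [27]
    Merge: [32] + [27] -> [27, 32]
    Split: [48, 31] -> [48] and [31]
    Merge: [48] + [31] -> [31, 48]
  Merge: [27, 32] + [31, 48] -> [27, 31, 32, 48]
  Split: [9, 31, 39, 4] -> [9, 31] and [39, 4]
    Split: [9, 31] -> [9] and [31]
    Merge: [9] + [31] -> [9, 31]
    Split: [39, 4] -> [39] and [4]
    Merge: [39] + [4] -> [4, 39]
  Merge: [9, 31] + [4, 39] -> [4, 9, 31, 39]
Merge: [27, 31, 32, 48] + [4, 9, 31, 39] -> [4, 9, 27, 31, 31, 32, 39, 48]

Final sorted array: [4, 9, 27, 31, 31, 32, 39, 48]

The merge sort proceeds by recursively splitting the array and merging sorted halves.
After all merges, the sorted array is [4, 9, 27, 31, 31, 32, 39, 48].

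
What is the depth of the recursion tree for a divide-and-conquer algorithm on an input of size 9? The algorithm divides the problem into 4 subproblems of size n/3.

For divide and conquer with division factor 3:

Problem sizes at each level:
Level 0: 9
Level 1: 3
Level 2: 1

The root is level 0 and the size-1 base case is level 2 (the tree spans levels 0 through 2, i.e. 3 levels counting the root), so the depth is the number of divisions: log_3(9) = 2

The recursion tree depth is log_3(9) = 2. At each level, the problem size is divided by 3, so it takes 2 divisions to reduce to a base case of size 1. The algorithm makes 4 recursive calls at each level.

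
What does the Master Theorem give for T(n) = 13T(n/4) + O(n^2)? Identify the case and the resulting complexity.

Master Theorem for T(n) = 13T(n/4) + O(n^2):

a = 13, b = 4, c = 2
log_b(a) = log_4(13) = 1.8502

Case 3: c = 2 > log_4(13) = 1.8502
T(n) = O(n^2) = O(n^2)

For T(n) = 13T(n/4) + O(n^2): log_4(13) = 1.8502. This is Case 3 of the Master Theorem (c > log_b(a), work dominated by root), giving O(n^2).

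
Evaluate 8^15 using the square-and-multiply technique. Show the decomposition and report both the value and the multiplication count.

Computing 8^15 by squaring (build up from 8^1; each line after the first costs one multiplication):

8^1 = 8
8^2 = (8^1)^2 = 8^2 = 64
8^3 = 8 * 8^2 = 8 * 64 = 512
8^6 = (8^3)^2 = 512^2 = 262144
8^7 = 8 * 8^6 = 8 * 262144 = 2097152
8^14 = (8^7)^2 = 2097152^2 = 4398046511104
8^15 = 8 * 8^14 = 8 * 4398046511104 = 35184372088832

Result: 35184372088832
Multiplications needed: 6 (6 lines after 8^1)

8^15 = 35184372088832. Using exponentiation by squaring, this requires 6 multiplications. The key idea: if the exponent is even, square the half-power; if odd, multiply by the base once.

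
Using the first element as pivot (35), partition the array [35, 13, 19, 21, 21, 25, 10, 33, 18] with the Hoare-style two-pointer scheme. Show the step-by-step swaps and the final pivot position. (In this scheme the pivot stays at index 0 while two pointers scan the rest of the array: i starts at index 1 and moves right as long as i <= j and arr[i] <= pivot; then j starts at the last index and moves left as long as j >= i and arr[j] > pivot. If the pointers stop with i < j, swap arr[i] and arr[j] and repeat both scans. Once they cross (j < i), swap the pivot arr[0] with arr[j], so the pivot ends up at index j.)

Hoare-style two-pointer partition with pivot = 35:

Initial array: [35, 13, 19, 21, 21, 25, 10, 33, 18]

Pointers start at i = 1, j = 8.
i ends at 9, j ends at 8: the pointers have crossed (j < i), so scanning stops.

Swap pivot arr[0] with arr[8] to place pivot at position 8: [18, 13, 19, 21, 21, 25, 10, 33, 35]
Pivot position: 8

After partitioning with pivot 35, the array becomes [18, 13, 19, 21, 21, 25, 10, 33, 35]. The pivot is placed at index 8. All elements to the left of the pivot are <= 35, and all elements to the right are > 35.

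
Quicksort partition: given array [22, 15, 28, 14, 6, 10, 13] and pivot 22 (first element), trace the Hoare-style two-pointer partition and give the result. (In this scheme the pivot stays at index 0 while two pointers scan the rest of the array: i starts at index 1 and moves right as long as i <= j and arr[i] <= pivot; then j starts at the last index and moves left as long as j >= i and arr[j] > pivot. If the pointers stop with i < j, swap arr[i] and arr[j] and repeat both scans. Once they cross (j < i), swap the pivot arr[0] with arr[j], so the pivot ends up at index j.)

Hoare-style two-pointer partition with pivot = 22:

Initial array: [22, 15, 28, 14, 6, 10, 13]

Pointers start at i = 1, j = 6.
i stops at index 2 (arr[2]=28 > 22), j stops at index 6 (arr[6]=13 <= 22): swap arr[2] and arr[6], array becomes [22, 15, 13, 14, 6, 10, 28]
i ends at 6, j ends at 5: the pointers have crossed (j < i), so scanning stops.

Swap pivot arr[0] with arr[5] to place pivot at position 5: [10, 15, 13, 14, 6, 22, 28]
Pivot position: 5

After partitioning with pivot 22, the array becomes [10, 15, 13, 14, 6, 22, 28]. The pivot is placed at index 5. All elements to the left of the pivot are <= 22, and all elements to the right are > 22.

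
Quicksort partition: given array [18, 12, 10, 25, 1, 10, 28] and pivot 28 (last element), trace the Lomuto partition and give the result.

Lomuto partition with pivot = 28:

Initial array: [18, 12, 10, 25, 1, 10, 28]

arr[0]=18 <= 28: swap with position 0, array becomes [18, 12, 10, 25, 1, 10, 28]
arr[1]=12 <= 28: swap with position 1, array becomes [18, 12, 10, 25, 1, 10, 28]
arr[2]=10 <= 28: swap with position 2, array becomes [18, 12, 10, 25, 1, 10, 28]
arr[3]=25 <= 28: swap with position 3, array becomes [18, 12, 10, 25, 1, 10, 28]
arr[4]=1 <= 28: swap with position 4, array becomes [18, 12, 10, 25, 1, 10, 28]
arr[5]=10 <= 28: swap with position 5, array becomes [18, 12, 10, 25, 1, 10, 28]

Place pivot at position 6: [18, 12, 10, 25, 1, 10, 28]
Pivot position: 6

After partitioning with pivot 28, the array becomes [18, 12, 10, 25, 1, 10, 28]. The pivot is placed at index 6. All elements to the left of the pivot are <= 28, and all elements to the right are > 28.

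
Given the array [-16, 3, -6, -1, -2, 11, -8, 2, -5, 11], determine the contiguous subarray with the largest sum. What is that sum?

Using Kadane's algorithm on [-16, 3, -6, -1, -2, 11, -8, 2, -5, 11]:

Scanning through the array:
Position 1 (value 3): max_ending_here = 3, max_so_far = 3
Position 2 (value -6): max_ending_here = -3, max_so_far = 3
Position 3 (value -1): max_ending_here = -1, max_so_far = 3
Position 4 (value -2): max_ending_here = -2, max_so_far = 3
Position 5 (value 11): max_ending_here = 11, max_so_far = 11
Position 6 (value -8): max_ending_here = 3, max_so_far = 11
Position 7 (value 2): max_ending_here = 5, max_so_far = 11
Position 8 (value -5): max_ending_here = 0, max_so_far = 11
Position 9 (value 11): max_ending_here = 11, max_so_far = 11

Maximum subarray: [11]
Maximum sum: 11

The maximum subarray is [11] with sum 11. This subarray runs from index 5 to index 5.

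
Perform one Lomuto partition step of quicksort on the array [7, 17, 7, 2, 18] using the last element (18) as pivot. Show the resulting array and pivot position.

Lomuto partition with pivot = 18:

Initial array: [7, 17, 7, 2, 18]

arr[0]=7 <= 18: swap with position 0, array becomes [7, 17, 7, 2, 18]
arr[1]=17 <= 18: swap with position 1, array becomes [7, 17, 7, 2, 18]
arr[2]=7 <= 18: swap with position 2, array becomes [7, 17, 7, 2, 18]
arr[3]=2 <= 18: swap with position 3, array becomes [7, 17, 7, 2, 18]

Place pivot at position 4: [7, 17, 7, 2, 18]
Pivot position: 4

After partitioning with pivot 18, the array becomes [7, 17, 7, 2, 18]. The pivot is placed at index 4. All elements to the left of the pivot are <= 18, and all elements to the right are > 18.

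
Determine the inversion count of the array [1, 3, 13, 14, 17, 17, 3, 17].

Finding inversions in [1, 3, 13, 14, 17, 17, 3, 17]:

(2, 6): arr[2]=13 > arr[6]=3
(3, 6): arr[3]=14 > arr[6]=3
(4, 6): arr[4]=17 > arr[6]=3
(5, 6): arr[5]=17 > arr[6]=3

Total inversions: 4

The array has 4 inversion(s): (2,6), (3,6), (4,6), (5,6). Each pair (i,j) satisfies i < j and arr[i] > arr[j].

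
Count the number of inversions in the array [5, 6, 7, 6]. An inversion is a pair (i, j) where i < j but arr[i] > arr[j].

Finding inversions in [5, 6, 7, 6]:

(2, 3): arr[2]=7 > arr[3]=6

Total inversions: 1

The array has 1 inversion(s): (2,3). Each pair (i,j) satisfies i < j and arr[i] > arr[j].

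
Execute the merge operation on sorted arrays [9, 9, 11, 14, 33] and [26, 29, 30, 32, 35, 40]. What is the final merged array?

Merging process:

Compare 9 vs 26: take 9 from left. Merged: [9]
Compare 9 vs 26: take 9 from left. Merged: [9, 9]
Compare 11 vs 26: take 11 from left. Merged: [9, 9, 11]
Compare 14 vs 26: take 14 from left. Merged: [9, 9, 11, 14]
Compare 33 vs 26: take 26 from right. Merged: [9, 9, 11, 14, 26]
Compare 33 vs 29: take 29 from right. Merged: [9, 9, 11, 14, 26, 29]
Compare 33 vs 30: take 30 from right. Merged: [9, 9, 11, 14, 26, 29, 30]
Compare 33 vs 32: take 32 from right. Merged: [9, 9, 11, 14, 26, 29, 30, 32]
Compare 33 vs 35: take 33 from left. Merged: [9, 9, 11, 14, 26, 29, 30, 32, 33]
Append remaining from right: [35, 40]. Merged: [9, 9, 11, 14, 26, 29, 30, 32, 33, 35, 40]

Final merged array: [9, 9, 11, 14, 26, 29, 30, 32, 33, 35, 40]
Total comparisons: 9

The merged array is [9, 9, 11, 14, 26, 29, 30, 32, 33, 35, 40], requiring 9 comparisons. The merge step runs in O(n) time where n is the total number of elements.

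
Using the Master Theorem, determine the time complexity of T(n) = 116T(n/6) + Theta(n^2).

Master Theorem for T(n) = 116T(n/6) + O(n^2):

a = 116, b = 6, c = 2
log_b(a) = log_6(116) = 2.6530

Case 1: c = 2 < log_6(116) = 2.6530
T(n) = O(n^(log_6 116))

For T(n) = 116T(n/6) + O(n^2): log_6(116) = 2.6530. This is Case 1 of the Master Theorem (c < log_b(a), work dominated by leaves), giving O(n^(log_6 116)).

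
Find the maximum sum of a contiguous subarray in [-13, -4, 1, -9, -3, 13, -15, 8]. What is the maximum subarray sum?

Using Kadane's algorithm on [-13, -4, 1, -9, -3, 13, -15, 8]:

Scanning through the array:
Position 1 (value -4): max_ending_here = -4, max_so_far = -4
Position 2 (value 1): max_ending_here = 1, max_so_far = 1
Position 3 (value -9): max_ending_here = -8, max_so_far = 1
Position 4 (value -3): max_ending_here = -3, max_so_far = 1
Position 5 (value 13): max_ending_here = 13, max_so_far = 13
Position 6 (value -15): max_ending_here = -2, max_so_far = 13
Position 7 (value 8): max_ending_here = 8, max_so_far = 13

Maximum subarray: [13]
Maximum sum: 13

The maximum subarray is [13] with sum 13. This subarray runs from index 5 to index 5.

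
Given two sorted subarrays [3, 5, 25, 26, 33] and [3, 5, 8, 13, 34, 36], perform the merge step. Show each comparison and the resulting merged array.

Merging process:

Compare 3 vs 3: take 3 from left. Merged: [3]
Compare 5 vs 3: take 3 from right. Merged: [3, 3]
Compare 5 vs 5: take 5 from left. Merged: [3, 3, 5]
Compare 25 vs 5: take 5 from right. Merged: [3, 3, 5, 5]
Compare 25 vs 8: take 8 from right. Merged: [3, 3, 5, 5, 8]
Compare 25 vs 13: take 13 from right. Merged: [3, 3, 5, 5, 8, 13]
Compare 25 vs 34: take 25 from left. Merged: [3, 3, 5, 5, 8, 13, 25]
Compare 26 vs 34: take 26 from left. Merged: [3, 3, 5, 5, 8, 13, 25, 26]
Compare 33 vs 34: take 33 from left. Merged: [3, 3, 5, 5, 8, 13, 25, 26, 33]
Append remaining from right: [34, 36]. Merged: [3, 3, 5, 5, 8, 13, 25, 26, 33, 34, 36]

Final merged array: [3, 3, 5, 5, 8, 13, 25, 26, 33, 34, 36]
Total comparisons: 9

The merged array is [3, 3, 5, 5, 8, 13, 25, 26, 33, 34, 36], requiring 9 comparisons. The merge step runs in O(n) time where n is the total number of elements.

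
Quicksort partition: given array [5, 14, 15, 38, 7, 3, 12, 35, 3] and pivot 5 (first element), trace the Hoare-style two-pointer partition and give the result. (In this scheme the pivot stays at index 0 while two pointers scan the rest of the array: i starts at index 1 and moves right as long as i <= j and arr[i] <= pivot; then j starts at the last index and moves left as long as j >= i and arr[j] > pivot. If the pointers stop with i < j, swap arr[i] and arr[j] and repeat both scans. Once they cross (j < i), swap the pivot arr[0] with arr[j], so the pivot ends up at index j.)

Hoare-style two-pointer partition with pivot = 5:

Initial array: [5, 14, 15, 38, 7, 3, 12, 35, 3]

Pointers start at i = 1, j = 8.
i stops at index 1 (arr[1]=14 > 5), j stops at index 8 (arr[8]=3 <= 5): swap arr[1] and arr[8], array becomes [5, 3, 15, 38, 7, 3, 12, 35, 14]
i stops at index 2 (arr[2]=15 > 5), j stops at index 5 (arr[5]=3 <= 5): swap arr[2] and arr[5], array becomes [5, 3, 3, 38, 7, 15, 12, 35, 14]
i ends at 3, j ends at 2: the pointers have crossed (j < i), so scanning stops.

Swap pivot arr[0] with arr[2] to place pivot at position 2: [3, 3, 5, 38, 7, 15, 12, 35, 14]
Pivot position: 2

After partitioning with pivot 5, the array becomes [3, 3, 5, 38, 7, 15, 12, 35, 14]. The pivot is placed at index 2. All elements to the left of the pivot are <= 5, and all elements to the right are > 5.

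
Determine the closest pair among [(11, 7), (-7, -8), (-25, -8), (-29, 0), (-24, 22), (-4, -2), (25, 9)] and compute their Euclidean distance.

Computing all pairwise distances among 7 points:

d((11, 7), (-7, -8)) = 23.4307
d((11, 7), (-25, -8)) = 39.0
d((11, 7), (-29, 0)) = 40.6079
d((11, 7), (-24, 22)) = 38.0789
d((11, 7), (-4, -2)) = 17.4929
d((11, 7), (25, 9)) = 14.1421
d((-7, -8), (-25, -8)) = 18.0
d((-7, -8), (-29, 0)) = 23.4094
d((-7, -8), (-24, 22)) = 34.4819
d((-7, -8), (-4, -2)) = 6.7082 <-- minimum
d((-7, -8), (25, 9)) = 36.2353
d((-25, -8), (-29, 0)) = 8.9443
d((-25, -8), (-24, 22)) = 30.0167
d((-25, -8), (-4, -2)) = 21.8403
d((-25, -8), (25, 9)) = 52.811
d((-29, 0), (-24, 22)) = 22.561
d((-29, 0), (-4, -2)) = 25.0799
d((-29, 0), (25, 9)) = 54.7449
d((-24, 22), (-4, -2)) = 31.241
d((-24, 22), (25, 9)) = 50.6952
d((-4, -2), (25, 9)) = 31.0161

Closest pair: (-7, -8) and (-4, -2) with distance 6.7082

The closest pair is (-7, -8) and (-4, -2) with Euclidean distance 6.7082. For 7 points, brute-force pairwise comparison is shown above. For large n, the divide-and-conquer algorithm (sort by x, recurse on halves, check the dividing strip) achieves O(n log n).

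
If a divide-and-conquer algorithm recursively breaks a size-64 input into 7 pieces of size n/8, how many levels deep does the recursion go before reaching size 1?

For divide and conquer with division factor 8:

Problem sizes at each level:
Level 0: 64
Level 1: 8
Level 2: 1

The root is level 0 and the size-1 base case is level 2 (the tree spans levels 0 through 2, i.e. 3 levels counting the root), so the depth is the number of divisions: log_8(64) = 2

The recursion tree depth is log_8(64) = 2. At each level, the problem size is divided by 8, so it takes 2 divisions to reduce to a base case of size 1. The algorithm makes 7 recursive calls at each level.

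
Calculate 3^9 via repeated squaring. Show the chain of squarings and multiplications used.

Computing 3^9 by squaring (build up from 3^1; each line after the first costs one multiplication):

3^1 = 3
3^2 = (3^1)^2 = 3^2 = 9
3^4 = (3^2)^2 = 9^2 = 81
3^8 = (3^4)^2 = 81^2 = 6561
3^9 = 3 * 3^8 = 3 * 6561 = 19683

Result: 19683
Multiplications needed: 4 (4 lines after 3^1)

3^9 = 19683. Using exponentiation by squaring, this requires 4 multiplications. The key idea: if the exponent is even, square the half-power; if odd, multiply by the base once.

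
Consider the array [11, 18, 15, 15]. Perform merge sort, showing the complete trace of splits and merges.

Merge sort trace:

Split: [11, 18, 15, 15] -> [11, 18] and [15, 15]
  Split: [11, 18] -> [11] and [18]
  Merge: [11] + [18] -> [11, 18]
  Split: [15, 15] -> [15] and [15]
  Merge: [15] + [15] -> [15, 15]
Merge: [11, 18] + [15, 15] -> [11, 15, 15, 18]

Final sorted array: [11, 15, 15, 18]

The merge sort proceeds by recursively splitting the array and merging sorted halves.
After all merges, the sorted array is [11, 15, 15, 18].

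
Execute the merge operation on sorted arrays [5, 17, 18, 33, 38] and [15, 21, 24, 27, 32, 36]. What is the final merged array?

Merging process:

Compare 5 vs 15: take 5 from left. Merged: [5]
Compare 17 vs 15: take 15 from right. Merged: [5, 15]
Compare 17 vs 21: take 17 from left. Merged: [5, 15, 17]
Compare 18 vs 21: take 18 from left. Merged: [5, 15, 17, 18]
Compare 33 vs 21: take 21 from right. Merged: [5, 15, 17, 18, 21]
Compare 33 vs 24: take 24 from right. Merged: [5, 15, 17, 18, 21, 24]
Compare 33 vs 27: take 27 from right. Merged: [5, 15, 17, 18, 21, 24, 27]
Compare 33 vs 32: take 32 from right. Merged: [5, 15, 17, 18, 21, 24, 27, 32]
Compare 33 vs 36: take 33 from left. Merged: [5, 15, 17, 18, 21, 24, 27, 32, 33]
Compare 38 vs 36: take 36 from right. Merged: [5, 15, 17, 18, 21, 24, 27, 32, 33, 36]
Append remaining from left: [38]. Merged: [5, 15, 17, 18, 21, 24, 27, 32, 33, 36, 38]

Final merged array: [5, 15, 17, 18, 21, 24, 27, 32, 33, 36, 38]
Total comparisons: 10

The merged array is [5, 15, 17, 18, 21, 24, 27, 32, 33, 36, 38], requiring 10 comparisons. The merge step runs in O(n) time where n is the total number of elements.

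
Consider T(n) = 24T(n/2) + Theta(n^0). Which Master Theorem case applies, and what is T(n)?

Master Theorem for T(n) = 24T(n/2) + O(n^0):

a = 24, b = 2, c = 0
log_b(a) = log_2(24) = 4.5850

Case 1: c = 0 < log_2(24) = 4.5850
T(n) = O(n^(log_2 24))

For T(n) = 24T(n/2) + O(n^0): log_2(24) = 4.5850. This is Case 1 of the Master Theorem (c < log_b(a), work dominated by leaves), giving O(n^(log_2 24)).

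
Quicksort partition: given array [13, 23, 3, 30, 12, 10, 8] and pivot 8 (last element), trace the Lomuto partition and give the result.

Lomuto partition with pivot = 8:

Initial array: [13, 23, 3, 30, 12, 10, 8]

arr[0]=13 > 8: no swap
arr[1]=23 > 8: no swap
arr[2]=3 <= 8: swap with position 0, array becomes [3, 23, 13, 30, 12, 10, 8]
arr[3]=30 > 8: no swap
arr[4]=12 > 8: no swap
arr[5]=10 > 8: no swap

Place pivot at position 1: [3, 8, 13, 30, 12, 10, 23]
Pivot position: 1

After partitioning with pivot 8, the array becomes [3, 8, 13, 30, 12, 10, 23]. The pivot is placed at index 1. All elements to the left of the pivot are <= 8, and all elements to the right are > 8.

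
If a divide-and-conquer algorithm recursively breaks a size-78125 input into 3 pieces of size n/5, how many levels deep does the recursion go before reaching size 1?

For divide and conquer with division factor 5:

Problem sizes at each level:
Level 0: 78125
Level 1: 15625
Level 2: 3125
Level 3: 625
Level 4: 125
Level 5: 25
Level 6: 5
Level 7: 1

The root is level 0 and the size-1 base case is level 7 (the tree spans levels 0 through 7, i.e. 8 levels counting the root), so the depth is the number of divisions: log_5(78125) = 7

The recursion tree depth is log_5(78125) = 7. At each level, the problem size is divided by 5, so it takes 7 divisions to reduce to a base case of size 1. The algorithm makes 3 recursive calls at each level.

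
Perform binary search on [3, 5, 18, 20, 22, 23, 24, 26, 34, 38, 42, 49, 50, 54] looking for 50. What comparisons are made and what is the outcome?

Binary search for 50 in [3, 5, 18, 20, 22, 23, 24, 26, 34, 38, 42, 49, 50, 54]:

lo=0, hi=13, mid=6, arr[mid]=24 -> 24 < 50, search right half
lo=7, hi=13, mid=10, arr[mid]=42 -> 42 < 50, search right half
lo=11, hi=13, mid=12, arr[mid]=50 -> Found target at index 12!

Binary search finds 50 at index 12 after 3 comparisons. The search repeatedly halves the search space by comparing with the middle element.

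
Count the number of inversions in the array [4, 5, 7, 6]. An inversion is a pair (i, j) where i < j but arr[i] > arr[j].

Finding inversions in [4, 5, 7, 6]:

(2, 3): arr[2]=7 > arr[3]=6

Total inversions: 1

The array has 1 inversion(s): (2,3). Each pair (i,j) satisfies i < j and arr[i] > arr[j].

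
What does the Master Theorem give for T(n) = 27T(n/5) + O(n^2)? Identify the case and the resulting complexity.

Master Theorem for T(n) = 27T(n/5) + O(n^2):

a = 27, b = 5, c = 2
log_b(a) = log_5(27) = 2.0478

Case 1: c = 2 < log_5(27) = 2.0478
T(n) = O(n^(log_5 27))

For T(n) = 27T(n/5) + O(n^2): log_5(27) = 2.0478. This is Case 1 of the Master Theorem (c < log_b(a), work dominated by leaves), giving O(n^(log_5 27)).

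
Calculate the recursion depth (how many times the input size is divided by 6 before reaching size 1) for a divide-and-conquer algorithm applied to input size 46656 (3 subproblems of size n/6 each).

For divide and conquer with division factor 6:

Problem sizes at each level:
Level 0: 46656
Level 1: 7776
Level 2: 1296
Level 3: 216
Level 4: 36
Level 5: 6
Level 6: 1

The root is level 0 and the size-1 base case is level 6 (the tree spans levels 0 through 6, i.e. 7 levels counting the root), so the depth is the number of divisions: log_6(46656) = 6

The recursion tree depth is log_6(46656) = 6. At each level, the problem size is divided by 6, so it takes 6 divisions to reduce to a base case of size 1. The algorithm makes 3 recursive calls at each level.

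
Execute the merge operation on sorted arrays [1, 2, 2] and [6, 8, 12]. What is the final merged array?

Merging process:

Compare 1 vs 6: take 1 from left. Merged: [1]
Compare 2 vs 6: take 2 from left. Merged: [1, 2]
Compare 2 vs 6: take 2 from left. Merged: [1, 2, 2]
Append remaining from right: [6, 8, 12]. Merged: [1, 2, 2, 6, 8, 12]

Final merged array: [1, 2, 2, 6, 8, 12]
Total comparisons: 3

The merged array is [1, 2, 2, 6, 8, 12], requiring 3 comparisons. The merge step runs in O(n) time where n is the total number of elements.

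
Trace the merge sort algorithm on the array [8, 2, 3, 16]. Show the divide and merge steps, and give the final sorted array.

Merge sort trace:

Split: [8, 2, 3, 16] -> [8, 2] and [3, 16]
  Split: [8, 2] -> [8] and [2]
  Merge: [8] + [2] -> [2, 8]
  Split: [3, 16] -> [3] and [16]
  Merge: [3] + [16] -> [3, 16]
Merge: [2, 8] + [3, 16] -> [2, 3, 8, 16]

Final sorted array: [2, 3, 8, 16]

The merge sort proceeds by recursively splitting the array and merging sorted halves.
After all merges, the sorted array is [2, 3, 8, 16].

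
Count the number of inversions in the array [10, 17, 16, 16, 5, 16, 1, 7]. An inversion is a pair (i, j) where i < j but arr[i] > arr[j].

Finding inversions in [10, 17, 16, 16, 5, 16, 1, 7]:

(0, 4): arr[0]=10 > arr[4]=5
(0, 6): arr[0]=10 > arr[6]=1
(0, 7): arr[0]=10 > arr[7]=7
(1, 2): arr[1]=17 > arr[2]=16
(1, 3): arr[1]=17 > arr[3]=16
(1, 4): arr[1]=17 > arr[4]=5
(1, 5): arr[1]=17 > arr[5]=16
(1, 6): arr[1]=17 > arr[6]=1
(1, 7): arr[1]=17 > arr[7]=7
(2, 4): arr[2]=16 > arr[4]=5
(2, 6): arr[2]=16 > arr[6]=1
(2, 7): arr[2]=16 > arr[7]=7
(3, 4): arr[3]=16 > arr[4]=5
(3, 6): arr[3]=16 > arr[6]=1
(3, 7): arr[3]=16 > arr[7]=7
(4, 6): arr[4]=5 > arr[6]=1
(5, 6): arr[5]=16 > arr[6]=1
(5, 7): arr[5]=16 > arr[7]=7

Total inversions: 18

The array has 18 inversion(s): (0,4), (0,6), (0,7), (1,2), (1,3), (1,4), (1,5), (1,6), (1,7), (2,4), (2,6), (2,7), (3,4), (3,6), (3,7), (4,6), (5,6), (5,7). Each pair (i,j) satisfies i < j and arr[i] > arr[j].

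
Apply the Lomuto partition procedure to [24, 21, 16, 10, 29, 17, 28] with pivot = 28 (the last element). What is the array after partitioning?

Lomuto partition with pivot = 28:

Initial array: [24, 21, 16, 10, 29, 17, 28]

arr[0]=24 <= 28: swap with position 0, array becomes [24, 21, 16, 10, 29, 17, 28]
arr[1]=21 <= 28: swap with position 1, array becomes [24, 21, 16, 10, 29, 17, 28]
arr[2]=16 <= 28: swap with position 2, array becomes [24, 21, 16, 10, 29, 17, 28]
arr[3]=10 <= 28: swap with position 3, array becomes [24, 21, 16, 10, 29, 17, 28]
arr[4]=29 > 28: no swap
arr[5]=17 <= 28: swap with position 4, array becomes [24, 21, 16, 10, 17, 29, 28]

Place pivot at position 5: [24, 21, 16, 10, 17, 28, 29]
Pivot position: 5

After partitioning with pivot 28, the array becomes [24, 21, 16, 10, 17, 28, 29]. The pivot is placed at index 5. All elements to the left of the pivot are <= 28, and all elements to the right are > 28.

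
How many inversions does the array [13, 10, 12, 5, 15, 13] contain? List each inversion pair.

Finding inversions in [13, 10, 12, 5, 15, 13]:

(0, 1): arr[0]=13 > arr[1]=10
(0, 2): arr[0]=13 > arr[2]=12
(0, 3): arr[0]=13 > arr[3]=5
(1, 3): arr[1]=10 > arr[3]=5
(2, 3): arr[2]=12 > arr[3]=5
(4, 5): arr[4]=15 > arr[5]=13

Total inversions: 6

The array has 6 inversion(s): (0,1), (0,2), (0,3), (1,3), (2,3), (4,5). Each pair (i,j) satisfies i < j and arr[i] > arr[j].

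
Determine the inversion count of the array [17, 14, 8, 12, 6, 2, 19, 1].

Finding inversions in [17, 14, 8, 12, 6, 2, 19, 1]:

(0, 1): arr[0]=17 > arr[1]=14
(0, 2): arr[0]=17 > arr[2]=8
(0, 3): arr[0]=17 > arr[3]=12
(0, 4): arr[0]=17 > arr[4]=6
(0, 5): arr[0]=17 > arr[5]=2
(0, 7): arr[0]=17 > arr[7]=1
(1, 2): arr[1]=14 > arr[2]=8
(1, 3): arr[1]=14 > arr[3]=12
(1, 4): arr[1]=14 > arr[4]=6
(1, 5): arr[1]=14 > arr[5]=2
(1, 7): arr[1]=14 > arr[7]=1
(2, 4): arr[2]=8 > arr[4]=6
(2, 5): arr[2]=8 > arr[5]=2
(2, 7): arr[2]=8 > arr[7]=1
(3, 4): arr[3]=12 > arr[4]=6
(3, 5): arr[3]=12 > arr[5]=2
(3, 7): arr[3]=12 > arr[7]=1
(4, 5): arr[4]=6 > arr[5]=2
(4, 7): arr[4]=6 > arr[7]=1
(5, 7): arr[5]=2 > arr[7]=1
(6, 7): arr[6]=19 > arr[7]=1

Total inversions: 21

The array has 21 inversion(s): (0,1), (0,2), (0,3), (0,4), (0,5), (0,7), (1,2), (1,3), (1,4), (1,5), (1,7), (2,4), (2,5), (2,7), (3,4), (3,5), (3,7), (4,5), (4,7), (5,7), (6,7). Each pair (i,j) satisfies i < j and arr[i] > arr[j].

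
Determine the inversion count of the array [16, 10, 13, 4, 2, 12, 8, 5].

Finding inversions in [16, 10, 13, 4, 2, 12, 8, 5]:

(0, 1): arr[0]=16 > arr[1]=10
(0, 2): arr[0]=16 > arr[2]=13
(0, 3): arr[0]=16 > arr[3]=4
(0, 4): arr[0]=16 > arr[4]=2
(0, 5): arr[0]=16 > arr[5]=12
(0, 6): arr[0]=16 > arr[6]=8
(0, 7): arr[0]=16 > arr[7]=5
(1, 3): arr[1]=10 > arr[3]=4
(1, 4): arr[1]=10 > arr[4]=2
(1, 6): arr[1]=10 > arr[6]=8
(1, 7): arr[1]=10 > arr[7]=5
(2, 3): arr[2]=13 > arr[3]=4
(2, 4): arr[2]=13 > arr[4]=2
(2, 5): arr[2]=13 > arr[5]=12
(2, 6): arr[2]=13 > arr[6]=8
(2, 7): arr[2]=13 > arr[7]=5
(3, 4): arr[3]=4 > arr[4]=2
(5, 6): arr[5]=12 > arr[6]=8
(5, 7): arr[5]=12 > arr[7]=5
(6, 7): arr[6]=8 > arr[7]=5

Total inversions: 20

The array has 20 inversion(s): (0,1), (0,2), (0,3), (0,4), (0,5), (0,6), (0,7), (1,3), (1,4), (1,6), (1,7), (2,3), (2,4), (2,5), (2,6), (2,7), (3,4), (5,6), (5,7), (6,7). Each pair (i,j) satisfies i < j and arr[i] > arr[j].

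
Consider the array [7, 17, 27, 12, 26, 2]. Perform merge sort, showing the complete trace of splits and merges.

Merge sort trace:

Split: [7, 17, 27, 12, 26, 2] -> [7, 17, 27] and [12, 26, 2]
  Split: [7, 17, 27] -> [7] and [17, 27]
    Split: [17, 27] -> [17] and [27]
    Merge: [17] + [27] -> [17, 27]
  Merge: [7] + [17, 27] -> [7, 17, 27]
  Split: [12, 26, 2] -> [12] and [26, 2]
    Split: [26, 2] -> [26] and [2]
    Merge: [26] + [2] -> [2, 26]
  Merge: [12] + [2, 26] -> [2, 12, 26]
Merge: [7, 17, 27] + [2, 12, 26] -> [2, 7, 12, 17, 26, 27]

Final sorted array: [2, 7, 12, 17, 26, 27]

The merge sort proceeds by recursively splitting the array and merging sorted halves.
After all merges, the sorted array is [2, 7, 12, 17, 26, 27].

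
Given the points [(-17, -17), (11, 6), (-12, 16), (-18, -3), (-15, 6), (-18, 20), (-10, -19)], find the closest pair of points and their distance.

Computing all pairwise distances among 7 points:

d((-17, -17), (11, 6)) = 36.2353
d((-17, -17), (-12, 16)) = 33.3766
d((-17, -17), (-18, -3)) = 14.0357
d((-17, -17), (-15, 6)) = 23.0868
d((-17, -17), (-18, 20)) = 37.0135
d((-17, -17), (-10, -19)) = 7.2801
d((11, 6), (-12, 16)) = 25.0799
d((11, 6), (-18, -3)) = 30.3645
d((11, 6), (-15, 6)) = 26.0
d((11, 6), (-18, 20)) = 32.2025
d((11, 6), (-10, -19)) = 32.6497
d((-12, 16), (-18, -3)) = 19.9249
d((-12, 16), (-15, 6)) = 10.4403
d((-12, 16), (-18, 20)) = 7.2111 <-- minimum
d((-12, 16), (-10, -19)) = 35.0571
d((-18, -3), (-15, 6)) = 9.4868
d((-18, -3), (-18, 20)) = 23.0
d((-18, -3), (-10, -19)) = 17.8885
d((-15, 6), (-18, 20)) = 14.3178
d((-15, 6), (-10, -19)) = 25.4951
d((-18, 20), (-10, -19)) = 39.8121

Closest pair: (-12, 16) and (-18, 20) with distance 7.2111

The closest pair is (-12, 16) and (-18, 20) with Euclidean distance 7.2111. For 7 points, brute-force pairwise comparison is shown above. For large n, the divide-and-conquer algorithm (sort by x, recurse on halves, check the dividing strip) achieves O(n log n).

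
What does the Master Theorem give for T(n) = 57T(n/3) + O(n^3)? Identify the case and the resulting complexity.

Master Theorem for T(n) = 57T(n/3) + O(n^3):

a = 57, b = 3, c = 3
log_b(a) = log_3(57) = 3.6801

Case 1: c = 3 < log_3(57) = 3.6801
T(n) = O(n^(log_3 57))

For T(n) = 57T(n/3) + O(n^3): log_3(57) = 3.6801. This is Case 1 of the Master Theorem (c < log_b(a), work dominated by leaves), giving O(n^(log_3 57)).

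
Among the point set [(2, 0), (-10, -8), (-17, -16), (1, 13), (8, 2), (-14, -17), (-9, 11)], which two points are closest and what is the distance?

Computing all pairwise distances among 7 points:

d((2, 0), (-10, -8)) = 14.4222
d((2, 0), (-17, -16)) = 24.8395
d((2, 0), (1, 13)) = 13.0384
d((2, 0), (8, 2)) = 6.3246
d((2, 0), (-14, -17)) = 23.3452
d((2, 0), (-9, 11)) = 15.5563
d((-10, -8), (-17, -16)) = 10.6301
d((-10, -8), (1, 13)) = 23.7065
d((-10, -8), (8, 2)) = 20.5913
d((-10, -8), (-14, -17)) = 9.8489
d((-10, -8), (-9, 11)) = 19.0263
d((-17, -16), (1, 13)) = 34.1321
d((-17, -16), (8, 2)) = 30.8058
d((-17, -16), (-14, -17)) = 3.1623 <-- minimum
d((-17, -16), (-9, 11)) = 28.1603
d((1, 13), (8, 2)) = 13.0384
d((1, 13), (-14, -17)) = 33.541
d((1, 13), (-9, 11)) = 10.198
d((8, 2), (-14, -17)) = 29.0689
d((8, 2), (-9, 11)) = 19.2354
d((-14, -17), (-9, 11)) = 28.4429

Closest pair: (-17, -16) and (-14, -17) with distance 3.1623

The closest pair is (-17, -16) and (-14, -17) with Euclidean distance 3.1623. For 7 points, brute-force pairwise comparison is shown above. For large n, the divide-and-conquer algorithm (sort by x, recurse on halves, check the dividing strip) achieves O(n log n).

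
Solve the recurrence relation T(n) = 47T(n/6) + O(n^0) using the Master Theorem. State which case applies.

Master Theorem for T(n) = 47T(n/6) + O(n^0):

a = 47, b = 6, c = 0
log_b(a) = log_6(47) = 2.1488

Case 1: c = 0 < log_6(47) = 2.1488
T(n) = O(n^(log_6 47))

For T(n) = 47T(n/6) + O(n^0): log_6(47) = 2.1488. This is Case 1 of the Master Theorem (c < log_b(a), work dominated by leaves), giving O(n^(log_6 47)).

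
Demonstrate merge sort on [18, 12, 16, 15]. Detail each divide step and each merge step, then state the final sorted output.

Merge sort trace:

Split: [18, 12, 16, 15] -> [18, 12] and [16, 15]
  Split: [18, 12] -> [18] and [12]
  Merge: [18] + [12] -> [12, 18]
  Split: [16, 15] -> [16] and [15]
  Merge: [16] + [15] -> [15, 16]
Merge: [12, 18] + [15, 16] -> [12, 15, 16, 18]

Final sorted array: [12, 15, 16, 18]

The merge sort proceeds by recursively splitting the array and merging sorted halves.
After all merges, the sorted array is [12, 15, 16, 18].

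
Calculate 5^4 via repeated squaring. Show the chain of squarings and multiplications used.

Computing 5^4 by squaring (build up from 5^1; each line after the first costs one multiplication):

5^1 = 5
5^2 = (5^1)^2 = 5^2 = 25
5^4 = (5^2)^2 = 25^2 = 625

Result: 625
Multiplications needed: 2 (2 lines after 5^1)

5^4 = 625. Using exponentiation by squaring, this requires 2 multiplications. The key idea: if the exponent is even, square the half-power; if odd, multiply by the base once.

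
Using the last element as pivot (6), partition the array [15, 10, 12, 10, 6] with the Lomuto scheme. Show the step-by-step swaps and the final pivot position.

Lomuto partition with pivot = 6:

Initial array: [15, 10, 12, 10, 6]

arr[0]=15 > 6: no swap
arr[1]=10 > 6: no swap
arr[2]=12 > 6: no swap
arr[3]=10 > 6: no swap

Place pivot at position 0: [6, 10, 12, 10, 15]
Pivot position: 0

After partitioning with pivot 6, the array becomes [6, 10, 12, 10, 15]. The pivot is placed at index 0. All elements to the left of the pivot are <= 6, and all elements to the right are > 6.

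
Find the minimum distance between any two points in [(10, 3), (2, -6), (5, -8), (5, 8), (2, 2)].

Computing all pairwise distances among 5 points:

d((10, 3), (2, -6)) = 12.0416
d((10, 3), (5, -8)) = 12.083
d((10, 3), (5, 8)) = 7.0711
d((10, 3), (2, 2)) = 8.0623
d((2, -6), (5, -8)) = 3.6056 <-- minimum
d((2, -6), (5, 8)) = 14.3178
d((2, -6), (2, 2)) = 8.0
d((5, -8), (5, 8)) = 16.0
d((5, -8), (2, 2)) = 10.4403
d((5, 8), (2, 2)) = 6.7082

Closest pair: (2, -6) and (5, -8) with distance 3.6056

The closest pair is (2, -6) and (5, -8) with Euclidean distance 3.6056. For 5 points, brute-force pairwise comparison is shown above. For large n, the divide-and-conquer algorithm (sort by x, recurse on halves, check the dividing strip) achieves O(n log n).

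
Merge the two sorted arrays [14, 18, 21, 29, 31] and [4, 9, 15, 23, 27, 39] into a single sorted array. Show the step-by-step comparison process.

Merging process:

Compare 14 vs 4: take 4 from right. Merged: [4]
Compare 14 vs 9: take 9 from right. Merged: [4, 9]
Compare 14 vs 15: take 14 from left. Merged: [4, 9, 14]
Compare 18 vs 15: take 15 from right. Merged: [4, 9, 14, 15]
Compare 18 vs 23: take 18 from left. Merged: [4, 9, 14, 15, 18]
Compare 21 vs 23: take 21 from left. Merged: [4, 9, 14, 15, 18, 21]
Compare 29 vs 23: take 23 from right. Merged: [4, 9, 14, 15, 18, 21, 23]
Compare 29 vs 27: take 27 from right. Merged: [4, 9, 14, 15, 18, 21, 23, 27]
Compare 29 vs 39: take 29 from left. Merged: [4, 9, 14, 15, 18, 21, 23, 27, 29]
Compare 31 vs 39: take 31 from left. Merged: [4, 9, 14, 15, 18, 21, 23, 27, 29, 31]
Append remaining from right: [39]. Merged: [4, 9, 14, 15, 18, 21, 23, 27, 29, 31, 39]

Final merged array: [4, 9, 14, 15, 18, 21, 23, 27, 29, 31, 39]
Total comparisons: 10

The merged array is [4, 9, 14, 15, 18, 21, 23, 27, 29, 31, 39], requiring 10 comparisons. The merge step runs in O(n) time where n is the total number of elements.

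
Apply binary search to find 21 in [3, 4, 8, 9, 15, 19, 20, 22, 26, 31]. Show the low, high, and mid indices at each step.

Binary search for 21 in [3, 4, 8, 9, 15, 19, 20, 22, 26, 31]:

lo=0, hi=9, mid=4, arr[mid]=15 -> 15 < 21, search right half
lo=5, hi=9, mid=7, arr[mid]=22 -> 22 > 21, search left half
lo=5, hi=6, mid=5, arr[mid]=19 -> 19 < 21, search right half
lo=6, hi=6, mid=6, arr[mid]=20 -> 20 < 21, search right half
lo=7 > hi=6, target 21 not found

Binary search determines that 21 is not in the array after 4 comparisons. The search space was exhausted without finding the target.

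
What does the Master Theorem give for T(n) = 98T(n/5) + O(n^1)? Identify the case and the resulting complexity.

Master Theorem for T(n) = 98T(n/5) + O(n^1):

a = 98, b = 5, c = 1
log_b(a) = log_5(98) = 2.8488

Case 1: c = 1 < log_5(98) = 2.8488
T(n) = O(n^(log_5 98))

For T(n) = 98T(n/5) + O(n^1): log_5(98) = 2.8488. This is Case 1 of the Master Theorem (c < log_b(a), work dominated by leaves), giving O(n^(log_5 98)).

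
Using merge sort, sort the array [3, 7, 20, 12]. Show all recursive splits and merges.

Merge sort trace:

Split: [3, 7, 20, 12] -> [3, 7] and [20, 12]
  Split: [3, 7] -> [3] and [7]
  Merge: [3] + [7] -> [3, 7]
  Split: [20, 12] -> [20] and [12]
  Merge: [20] + [12] -> [12, 20]
Merge: [3, 7] + [12, 20] -> [3, 7, 12, 20]

Final sorted array: [3, 7, 12, 20]

The merge sort proceeds by recursively splitting the array and merging sorted halves.
After all merges, the sorted array is [3, 7, 12, 20].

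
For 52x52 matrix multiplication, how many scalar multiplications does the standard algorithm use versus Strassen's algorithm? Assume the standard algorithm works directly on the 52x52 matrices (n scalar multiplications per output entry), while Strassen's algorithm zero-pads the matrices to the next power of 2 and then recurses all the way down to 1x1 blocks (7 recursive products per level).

Matrix multiplication for 52x52 matrices:

Strassen's algorithm requires power-of-2 dimensions. Pad 52x52 to 64x64 (next power of 2).

Standard algorithm: 52^3 = 140608 multiplications
Strassen's algorithm: 7^(log2(64)) = 7^6 = 117649 multiplications
Savings: 140608 - 117649 = 22959 multiplications

Standard: 140608 multiplications (52^3). Strassen: 117649 multiplications (7^6, after padding to 64x64). Strassen reduces 8 recursive multiplications to 7 at each level.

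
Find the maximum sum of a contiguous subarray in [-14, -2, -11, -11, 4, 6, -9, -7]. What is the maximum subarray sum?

Using Kadane's algorithm on [-14, -2, -11, -11, 4, 6, -9, -7]:

Scanning through the array:
Position 1 (value -2): max_ending_here = -2, max_so_far = -2
Position 2 (value -11): max_ending_here = -11, max_so_far = -2
Position 3 (value -11): max_ending_here = -11, max_so_far = -2
Position 4 (value 4): max_ending_here = 4, max_so_far = 4
Position 5 (value 6): max_ending_here = 10, max_so_far = 10
Position 6 (value -9): max_ending_here = 1, max_so_far = 10
Position 7 (value -7): max_ending_here = -6, max_so_far = 10

Maximum subarray: [4, 6]
Maximum sum: 10

The maximum subarray is [4, 6] with sum 10. This subarray runs from index 4 to index 5.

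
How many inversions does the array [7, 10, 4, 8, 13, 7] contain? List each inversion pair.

Finding inversions in [7, 10, 4, 8, 13, 7]:

(0, 2): arr[0]=7 > arr[2]=4
(1, 2): arr[1]=10 > arr[2]=4
(1, 3): arr[1]=10 > arr[3]=8
(1, 5): arr[1]=10 > arr[5]=7
(3, 5): arr[3]=8 > arr[5]=7
(4, 5): arr[4]=13 > arr[5]=7

Total inversions: 6

The array has 6 inversion(s): (0,2), (1,2), (1,3), (1,5), (3,5), (4,5). Each pair (i,j) satisfies i < j and arr[i] > arr[j].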